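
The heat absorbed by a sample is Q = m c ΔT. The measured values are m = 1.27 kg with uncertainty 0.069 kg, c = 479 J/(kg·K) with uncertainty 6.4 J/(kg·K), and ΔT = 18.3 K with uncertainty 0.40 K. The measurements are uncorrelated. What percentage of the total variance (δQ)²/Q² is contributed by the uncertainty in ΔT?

13.2%

(δQ/Q)² = (1·δm/m)² + (1·δc/c)² + (1·δΔT/ΔT)²
  m term: (1×0.0543)² = 0.00295
  c term: (1×0.0134)² = 0.000179
  ΔT term: (1×0.0219)² = 0.000478
Total = 0.00361. Share from ΔT = 0.000478/0.00361 = 0.132.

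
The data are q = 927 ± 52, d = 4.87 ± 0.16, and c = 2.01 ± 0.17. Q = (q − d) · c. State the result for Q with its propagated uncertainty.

Let u = q − d = 922. δu = √(δq² + δd²) = √(2700 + 0.0256) = 52.0, so δu/u = 0.0564.
Q is then a monomial in u, c:
δQ/Q = √((δu/u)² + (1·δc/c)²) = √(0.00318 + 0.00715) = 0.102
Q = 1850, so δQ = 0.102 × 1850 = 188.

1850 ± 188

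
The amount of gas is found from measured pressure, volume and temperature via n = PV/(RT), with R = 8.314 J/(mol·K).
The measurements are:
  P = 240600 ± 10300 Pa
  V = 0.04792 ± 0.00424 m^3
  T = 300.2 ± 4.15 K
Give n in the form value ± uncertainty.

4.619 ± 0.459 mol

Relative error in a monomial: (δn/n)² = Σ (nᵢ · δxᵢ/xᵢ)².
  (1·δP/P)² = (1×0.0428)² = 0.00183;  (1·δV/V)² = (1×0.0885)² = 0.00783;  (-1·δT/T)² = (-1×0.0138)² = 0.000191
δn/n = √(0.00985) = 0.0993
n = 4.619 mol, so δn = 0.0993 × 4.619 = 0.459 mol.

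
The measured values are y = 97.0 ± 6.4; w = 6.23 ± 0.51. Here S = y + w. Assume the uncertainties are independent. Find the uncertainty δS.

S is a linear combination, so absolute uncertainties add in quadrature:
  (δy)² = 41.0;  (δw)² = 0.260
δS = √(41.2) = 6.42

6.42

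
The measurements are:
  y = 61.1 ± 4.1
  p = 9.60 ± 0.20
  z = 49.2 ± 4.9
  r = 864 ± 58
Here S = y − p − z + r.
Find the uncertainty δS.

58.4

S is a linear combination, so absolute uncertainties add in quadrature:
  (δy)² = 16.8;  (δp)² = 0.0400;  (δz)² = 24.0;  (δr)² = 3360
δS = √(3400) = 58.4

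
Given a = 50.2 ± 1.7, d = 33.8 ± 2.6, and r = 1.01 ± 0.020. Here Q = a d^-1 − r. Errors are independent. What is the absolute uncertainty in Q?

Let p = a·d^-1 = 1.49. δp/p = √((1·δa/a)² + (-1·δd/d)²) = √(0.00115 + 0.00592) = 0.0840, so δp = 0.125.
Q = p − r: δQ = √(δp² + δr²) = √(0.0156 + 0.000400) = 0.126

0.126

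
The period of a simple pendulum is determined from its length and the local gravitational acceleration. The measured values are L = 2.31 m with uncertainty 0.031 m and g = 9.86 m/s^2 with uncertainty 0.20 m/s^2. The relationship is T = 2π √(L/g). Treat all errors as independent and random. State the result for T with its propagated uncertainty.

3.04 ± 0.0370 s

Relative error in a monomial: (δT/T)² = Σ (nᵢ · δxᵢ/xᵢ)².
  (½·δL/L)² = (0.5×0.0134)² = 4.5e-05;  (−½·δg/g)² = (-0.5×0.0203)² = 0.000103
δT/T = √(0.000148) = 0.0122
T = 3.04 s, so δT = 0.0122 × 3.04 = 0.0370 s.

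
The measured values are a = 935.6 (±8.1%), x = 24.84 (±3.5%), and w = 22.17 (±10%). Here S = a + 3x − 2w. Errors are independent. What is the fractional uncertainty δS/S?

Sums and differences: (δS)² = Σ (cᵢ δxᵢ)².
  (δa)² = 5740;  (3·δx)² = 6.80;  (2·δw)² = 19.7
δS = √(5770) = 76.0
S = 965.8, so δS/S = 76.0/965.8 = 0.0786.

0.0786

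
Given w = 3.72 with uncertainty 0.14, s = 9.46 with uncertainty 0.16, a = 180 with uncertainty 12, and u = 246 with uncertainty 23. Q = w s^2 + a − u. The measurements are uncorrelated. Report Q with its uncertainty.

Let p = w·s^2 = 333. δp/p = √((1·δw/w)² + (2·δs/s)²) = √(0.00142 + 0.00114) = 0.0506, so δp = 16.8.
Q = p + a − u: δQ = √(δp² + δa² + δu²) = √(284 + 144 + 529) = 30.9
Q = 267.

267 ± 30.9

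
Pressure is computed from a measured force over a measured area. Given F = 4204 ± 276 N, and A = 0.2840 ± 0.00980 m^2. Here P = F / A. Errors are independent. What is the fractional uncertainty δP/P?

0.0742

Relative error in a monomial: (δP/P)² = Σ (nᵢ · δxᵢ/xᵢ)².
  (1·δF/F)² = (1×0.0657)² = 0.00431;  (-1·δA/A)² = (-1×0.0345)² = 0.00119
δP/P = √(0.00550) = 0.0742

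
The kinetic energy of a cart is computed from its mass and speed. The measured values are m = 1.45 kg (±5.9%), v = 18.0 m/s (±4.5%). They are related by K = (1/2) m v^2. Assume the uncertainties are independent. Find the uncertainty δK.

25.3 J

For a monomial K ∝ m, v^2, fractional errors add in quadrature:
  (1·δm/m)² = (1×0.0590)² = 0.00348;  (2·δv/v)² = (2×0.0450)² = 0.00810
δK/K = √(0.0116) = 0.108
K = 235 J, so δK = 0.108 × 235 = 25.3 J.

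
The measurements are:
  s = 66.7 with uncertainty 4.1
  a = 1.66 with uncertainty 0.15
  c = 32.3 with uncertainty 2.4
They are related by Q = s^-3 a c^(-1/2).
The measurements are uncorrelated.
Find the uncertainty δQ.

Products/powers → add relative errors in quadrature, weighted by exponent:
  (-3·δs/s)² = (-3×0.0615)² = 0.0340;  (1·δa/a)² = (1×0.0904)² = 0.00817;  (−½·δc/c)² = (-0.5×0.0743)² = 0.00138
δQ/Q = √(0.0436) = 0.209
Q = 9.84e-07, so δQ = 0.209 × 9.84e-07 = 2.05e-07.

2.05e-07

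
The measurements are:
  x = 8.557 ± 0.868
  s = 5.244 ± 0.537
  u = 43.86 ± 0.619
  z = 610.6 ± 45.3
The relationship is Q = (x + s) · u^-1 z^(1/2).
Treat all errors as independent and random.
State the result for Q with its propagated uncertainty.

Let w = x + s = 13.80. δw = √(δx² + δs²) = √(0.753 + 0.288) = 1.02, so δw/w = 0.0740.
Q is then a monomial in w, u, z:
δQ/Q = √((δw/w)² + (-1·δu/u)² + (½·δz/z)²) = √(0.00547 + 0.000199 + 0.00138) = 0.0839
Q = 7.775, so δQ = 0.0839 × 7.775 = 0.653.

7.775 ± 0.653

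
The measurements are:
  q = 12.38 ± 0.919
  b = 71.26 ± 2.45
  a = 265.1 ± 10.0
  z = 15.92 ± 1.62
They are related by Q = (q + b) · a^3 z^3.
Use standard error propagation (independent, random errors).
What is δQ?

2.06e+12

Let u = q + b = 83.64. δu = √(δq² + δb²) = √(0.845 + 6.00) = 2.62, so δu/u = 0.0313.
Q is then a monomial in u, a, z:
δQ/Q = √((δu/u)² + (3·δa/a)² + (3·δz/z)²) = √(0.000979 + 0.0128 + 0.0932) = 0.327
Q = 6.287e+12, so δQ = 0.327 × 6.287e+12 = 2.06e+12.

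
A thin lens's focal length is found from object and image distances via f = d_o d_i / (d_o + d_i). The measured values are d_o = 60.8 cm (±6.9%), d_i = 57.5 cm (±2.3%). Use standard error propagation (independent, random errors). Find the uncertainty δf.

∂f/∂d_o = (d_i/(d_o+d_i))² = 0.236;  ∂f/∂d_i = (d_o/(d_o+d_i))² = 0.264
δf = √((∂f/∂d_o · δd_o)² + (∂f/∂d_i · δd_i)²) = √(0.982 + 0.122) = 1.05 cm

1.05 cm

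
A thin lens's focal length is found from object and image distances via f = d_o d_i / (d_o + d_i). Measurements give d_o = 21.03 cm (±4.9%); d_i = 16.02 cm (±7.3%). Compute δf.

0.423 cm

∂f/∂d_o = (d_i/(d_o+d_i))² = 0.187;  ∂f/∂d_i = (d_o/(d_o+d_i))² = 0.322
δf = √((∂f/∂d_o · δd_o)² + (∂f/∂d_i · δd_i)²) = √(0.0371 + 0.142) = 0.423 cm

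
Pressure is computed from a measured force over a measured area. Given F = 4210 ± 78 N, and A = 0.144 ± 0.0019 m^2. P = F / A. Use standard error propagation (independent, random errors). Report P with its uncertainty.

For a monomial P ∝ F, A^-1, fractional errors add in quadrature:
  (1·δF/F)² = (1×0.0185)² = 0.000343;  (-1·δA/A)² = (-1×0.0132)² = 0.000174
δP/P = √(0.000517) = 0.0227
P = 29200 Pa, so δP = 0.0227 × 29200 = 665 Pa.

29200 ± 665 Pa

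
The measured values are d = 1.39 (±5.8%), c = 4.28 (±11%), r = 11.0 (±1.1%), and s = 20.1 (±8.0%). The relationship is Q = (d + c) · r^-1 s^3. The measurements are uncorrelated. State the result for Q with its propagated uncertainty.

Let u = d + c = 5.67. δu = √(δd² + δc²) = √(0.00650 + 0.222) = 0.478, so δu/u = 0.0842.
Q is then a monomial in u, r, s:
δQ/Q = √((δu/u)² + (-1·δr/r)² + (3·δs/s)²) = √(0.00710 + 0.000121 + 0.0576) = 0.255
Q = 4190, so δQ = 0.255 × 4190 = 1070.

4190 ± 1070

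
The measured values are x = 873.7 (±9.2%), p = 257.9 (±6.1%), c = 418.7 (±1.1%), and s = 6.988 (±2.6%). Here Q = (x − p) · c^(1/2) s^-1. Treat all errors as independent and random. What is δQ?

245

Let u = x − p = 615.8. δu = √(δx² + δp²) = √(6460 + 247) = 81.9, so δu/u = 0.133.
Q is then a monomial in u, c, s:
δQ/Q = √((δu/u)² + (½·δc/c)² + (-1·δs/s)²) = √(0.0177 + 3.03e-05 + 0.000676) = 0.136
Q = 1803, so δQ = 0.136 × 1803 = 245.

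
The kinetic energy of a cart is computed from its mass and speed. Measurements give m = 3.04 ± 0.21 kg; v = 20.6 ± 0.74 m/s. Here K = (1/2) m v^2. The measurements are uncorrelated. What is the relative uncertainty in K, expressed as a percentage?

Relative error in a monomial: (δK/K)² = Σ (nᵢ · δxᵢ/xᵢ)².
  (1·δm/m)² = (1×0.0691)² = 0.00477;  (2·δv/v)² = (2×0.0359)² = 0.00516
δK/K = √(0.00993) = 0.0997

9.97%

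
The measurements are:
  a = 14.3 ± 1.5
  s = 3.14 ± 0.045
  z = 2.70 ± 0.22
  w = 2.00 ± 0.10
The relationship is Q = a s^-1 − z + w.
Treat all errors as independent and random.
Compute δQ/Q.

0.140

Let p = a·s^-1 = 4.55. δp/p = √((1·δa/a)² + (-1·δs/s)²) = √(0.0110 + 0.000205) = 0.106, so δp = 0.482.
Q = p − z + w: δQ = √(δp² + δz² + δw²) = √(0.232 + 0.0484 + 0.0100) = 0.539
Q = 3.85, so δQ/Q = 0.539/3.85 = 0.140.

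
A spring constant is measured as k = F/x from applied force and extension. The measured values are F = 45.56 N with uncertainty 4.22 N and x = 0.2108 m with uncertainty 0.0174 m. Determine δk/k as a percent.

12.4%

Relative error in a monomial: (δk/k)² = Σ (nᵢ · δxᵢ/xᵢ)².
  (1·δF/F)² = (1×0.0926)² = 0.00858;  (-1·δx/x)² = (-1×0.0825)² = 0.00681
δk/k = √(0.0154) = 0.124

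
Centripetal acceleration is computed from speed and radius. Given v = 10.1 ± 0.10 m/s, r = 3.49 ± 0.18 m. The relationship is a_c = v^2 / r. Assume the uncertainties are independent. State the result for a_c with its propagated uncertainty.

Since a_c is a product/quotient, work with relative uncertainties:
  (2·δv/v)² = (2×0.00990)² = 0.000392;  (-1·δr/r)² = (-1×0.0516)² = 0.00266
δa_c/a_c = √(0.00305) = 0.0552
a_c = 29.2 m/s^2, so δa_c = 0.0552 × 29.2 = 1.61 m/s^2.

29.2 ± 1.61 m/s^2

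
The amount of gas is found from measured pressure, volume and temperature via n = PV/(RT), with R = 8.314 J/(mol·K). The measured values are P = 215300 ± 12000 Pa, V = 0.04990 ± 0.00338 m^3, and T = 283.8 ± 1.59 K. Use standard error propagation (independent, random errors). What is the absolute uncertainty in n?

0.400 mol

Since n is a product/quotient, work with relative uncertainties:
  (1·δP/P)² = (1×0.0557)² = 0.00311;  (1·δV/V)² = (1×0.0677)² = 0.00459;  (-1·δT/T)² = (-1×0.00560)² = 3.14e-05
δn/n = √(0.00773) = 0.0879
n = 4.553 mol, so δn = 0.0879 × 4.553 = 0.400 mol.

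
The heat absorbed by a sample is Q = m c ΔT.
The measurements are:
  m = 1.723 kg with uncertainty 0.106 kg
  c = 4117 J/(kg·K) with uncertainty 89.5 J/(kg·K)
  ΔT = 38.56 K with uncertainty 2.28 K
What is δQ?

24100 J

For a monomial Q ∝ m, c, ΔT, fractional errors add in quadrature:
  (1·δm/m)² = (1×0.0615)² = 0.00378;  (1·δc/c)² = (1×0.0217)² = 0.000473;  (1·δΔT/ΔT)² = (1×0.0591)² = 0.00350
δQ/Q = √(0.00775) = 0.0881
Q = 273500 J, so δQ = 0.0881 × 273500 = 24100 J.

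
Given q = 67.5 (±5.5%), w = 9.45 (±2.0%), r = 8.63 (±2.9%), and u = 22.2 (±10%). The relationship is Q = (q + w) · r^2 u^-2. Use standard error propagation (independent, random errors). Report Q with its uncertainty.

11.6 ± 2.49

Let h = q + w = 77.0. δh = √(δq² + δw²) = √(13.8 + 0.0357) = 3.72, so δh/h = 0.0483.
Q is then a monomial in h, r, u:
δQ/Q = √((δh/h)² + (2·δr/r)² + (-2·δu/u)²) = √(0.00233 + 0.00336 + 0.0400) = 0.214
Q = 11.6, so δQ = 0.214 × 11.6 = 2.49.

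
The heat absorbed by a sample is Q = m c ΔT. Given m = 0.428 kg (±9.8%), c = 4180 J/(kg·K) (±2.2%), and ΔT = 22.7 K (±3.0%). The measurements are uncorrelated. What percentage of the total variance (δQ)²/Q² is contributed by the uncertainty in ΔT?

8.19%

(δQ/Q)² = (1·δm/m)² + (1·δc/c)² + (1·δΔT/ΔT)²
  m term: (1×0.0980)² = 0.00960
  c term: (1×0.0220)² = 0.000484
  ΔT term: (1×0.0300)² = 0.000900
Total = 0.0110. Share from ΔT = 0.000900/0.0110 = 0.0819.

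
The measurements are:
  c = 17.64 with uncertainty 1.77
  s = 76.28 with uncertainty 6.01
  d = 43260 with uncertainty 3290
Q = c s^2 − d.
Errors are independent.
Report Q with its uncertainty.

59380 ± 19500

Let p = c·s^2 = 102600. δp/p = √((1·δc/c)² + (2·δs/s)²) = √(0.0101 + 0.0248) = 0.187, so δp = 19200.
Q = p − d: δQ = √(δp² + δd²) = √(3.68e+08 + 1.08e+07) = 19500
Q = 59380.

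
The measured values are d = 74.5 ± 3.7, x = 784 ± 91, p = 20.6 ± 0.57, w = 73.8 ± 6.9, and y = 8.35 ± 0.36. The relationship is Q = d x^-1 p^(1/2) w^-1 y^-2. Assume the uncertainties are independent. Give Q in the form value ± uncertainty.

Since Q is a product/quotient, work with relative uncertainties:
  (1·δd/d)² = (1×0.0497)² = 0.00247;  (-1·δx/x)² = (-1×0.116)² = 0.0135;  (½·δp/p)² = (0.5×0.0277)² = 0.000191;  (-1·δw/w)² = (-1×0.0935)² = 0.00874;  (-2·δy/y)² = (-2×0.0431)² = 0.00744
δQ/Q = √(0.0323) = 0.180
Q = 8.38e-05, so δQ = 0.180 × 8.38e-05 = 1.51e-05.

(8.38 ± 1.51) × 10^-5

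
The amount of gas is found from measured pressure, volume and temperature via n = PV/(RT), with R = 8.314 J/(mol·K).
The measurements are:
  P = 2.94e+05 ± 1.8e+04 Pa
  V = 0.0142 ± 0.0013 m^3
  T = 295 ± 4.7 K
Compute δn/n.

Relative error in a monomial: (δn/n)² = Σ (nᵢ · δxᵢ/xᵢ)².
  (1·δP/P)² = (1×0.0612)² = 0.00375;  (1·δV/V)² = (1×0.0915)² = 0.00838;  (-1·δT/T)² = (-1×0.0159)² = 0.000254
δn/n = √(0.0124) = 0.111

0.111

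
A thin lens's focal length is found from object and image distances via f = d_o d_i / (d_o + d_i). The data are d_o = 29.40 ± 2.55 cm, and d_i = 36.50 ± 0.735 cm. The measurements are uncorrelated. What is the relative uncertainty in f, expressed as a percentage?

4.89%

∂f/∂d_o = (d_i/(d_o+d_i))² = 0.307;  ∂f/∂d_i = (d_o/(d_o+d_i))² = 0.199
δf = √((∂f/∂d_o · δd_o)² + (∂f/∂d_i · δd_i)²) = √(0.612 + 0.0214) = 0.796 cm
f = 16.28 cm, so δf/f = 0.796/16.28 = 0.0489.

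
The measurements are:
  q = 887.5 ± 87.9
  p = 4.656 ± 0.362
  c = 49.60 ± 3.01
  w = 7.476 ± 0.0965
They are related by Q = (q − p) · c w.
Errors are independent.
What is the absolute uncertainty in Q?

Let u = q − p = 882.8. δu = √(δq² + δp²) = √(7730 + 0.131) = 87.9, so δu/u = 0.0996.
Q is then a monomial in u, c, w:
δQ/Q = √((δu/u)² + (1·δc/c)² + (1·δw/w)²) = √(0.00991 + 0.00368 + 0.000167) = 0.117
Q = 327400, so δQ = 0.117 × 327400 = 38400.

38400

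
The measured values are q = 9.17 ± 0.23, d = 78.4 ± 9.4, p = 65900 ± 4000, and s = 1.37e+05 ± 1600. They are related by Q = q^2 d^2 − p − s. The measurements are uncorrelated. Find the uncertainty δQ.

Let w = q^2·d^2 = 5.17e+05. δw/w = √((2·δq/q)² + (2·δd/d)²) = √(0.00252 + 0.0575) = 0.245, so δw = 1.27e+05.
Q = w − p − s: δQ = √(δw² + δp² + δs²) = √(1.6e+10 + 1.6e+07 + 2.56e+06) = 1.27e+05

1.27e+05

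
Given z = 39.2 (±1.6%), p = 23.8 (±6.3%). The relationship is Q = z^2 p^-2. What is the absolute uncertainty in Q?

Relative error in a monomial: (δQ/Q)² = Σ (nᵢ · δxᵢ/xᵢ)².
  (2·δz/z)² = (2×0.0160)² = 0.00102;  (-2·δp/p)² = (-2×0.0630)² = 0.0159
δQ/Q = √(0.0169) = 0.130
Q = 2.71, so δQ = 0.130 × 2.71 = 0.353.

0.353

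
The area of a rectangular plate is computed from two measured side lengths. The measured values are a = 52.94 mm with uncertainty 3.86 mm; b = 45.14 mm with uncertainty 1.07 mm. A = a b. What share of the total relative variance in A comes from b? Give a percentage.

(δA/A)² = (1·δa/a)² + (1·δb/b)²
  a term: (1×0.0729)² = 0.00532
  b term: (1×0.0237)² = 0.000562
Total = 0.00588. Share from b = 0.000562/0.00588 = 0.0956.

9.56%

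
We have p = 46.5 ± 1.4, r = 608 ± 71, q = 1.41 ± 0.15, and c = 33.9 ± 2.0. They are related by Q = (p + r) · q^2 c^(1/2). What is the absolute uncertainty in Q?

Let u = p + r = 654. δu = √(δp² + δr²) = √(1.96 + 5040) = 71.0, so δu/u = 0.109.
Q is then a monomial in u, q, c:
δQ/Q = √((δu/u)² + (2·δq/q)² + (½·δc/c)²) = √(0.0118 + 0.0453 + 0.000870) = 0.241
Q = 7580, so δQ = 0.241 × 7580 = 1820.

1820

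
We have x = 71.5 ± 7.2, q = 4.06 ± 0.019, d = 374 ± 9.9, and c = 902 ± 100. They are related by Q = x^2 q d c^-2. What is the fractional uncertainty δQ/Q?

Products/powers → add relative errors in quadrature, weighted by exponent:
  (2·δx/x)² = (2×0.101)² = 0.0406;  (1·δq/q)² = (1×0.00468)² = 2.19e-05;  (1·δd/d)² = (1×0.0265)² = 0.000701;  (-2·δc/c)² = (-2×0.111)² = 0.0492
δQ/Q = √(0.0904) = 0.301

0.301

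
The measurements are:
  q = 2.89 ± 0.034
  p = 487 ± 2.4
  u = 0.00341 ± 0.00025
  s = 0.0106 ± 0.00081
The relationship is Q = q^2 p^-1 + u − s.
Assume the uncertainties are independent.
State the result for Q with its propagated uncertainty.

0.00996 ± 0.000943

Let w = q^2·p^-1 = 0.0172. δw/w = √((2·δq/q)² + (-1·δp/p)²) = √(0.000554 + 2.43e-05) = 0.0240, so δw = 0.000412.
Q = w + u − s: δQ = √(δw² + δu² + δs²) = √(1.7e-07 + 6.25e-08 + 6.56e-07) = 0.000943
Q = 0.00996.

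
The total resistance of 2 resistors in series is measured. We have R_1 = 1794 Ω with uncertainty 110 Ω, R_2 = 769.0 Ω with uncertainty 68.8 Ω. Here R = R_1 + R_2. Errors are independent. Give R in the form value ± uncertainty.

2563 ± 130 Ω

R is a linear combination, so absolute uncertainties add in quadrature:
  (δR_1)² = 12100;  (δR_2)² = 4730
δR = √(16800) = 130 Ω
R = 2563 Ω.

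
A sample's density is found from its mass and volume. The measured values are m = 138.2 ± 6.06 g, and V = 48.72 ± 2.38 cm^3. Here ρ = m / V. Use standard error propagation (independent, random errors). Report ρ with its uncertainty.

2.837 ± 0.186 g/cm^3

For a monomial ρ ∝ m, V^-1, fractional errors add in quadrature:
  (1·δm/m)² = (1×0.0438)² = 0.00192;  (-1·δV/V)² = (-1×0.0489)² = 0.00239
δρ/ρ = √(0.00431) = 0.0656
ρ = 2.837 g/cm^3, so δρ = 0.0656 × 2.837 = 0.186 g/cm^3.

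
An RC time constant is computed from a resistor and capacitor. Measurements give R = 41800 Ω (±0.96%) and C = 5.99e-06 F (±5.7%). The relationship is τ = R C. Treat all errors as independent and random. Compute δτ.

0.0145 s

τ is a product of powers, so relative uncertainties combine in quadrature:
  (1·δR/R)² = (1×0.00960)² = 9.22e-05;  (1·δC/C)² = (1×0.0570)² = 0.00325
δτ/τ = √(0.00334) = 0.0578
τ = 0.250 s, so δτ = 0.0578 × 0.250 = 0.0145 s.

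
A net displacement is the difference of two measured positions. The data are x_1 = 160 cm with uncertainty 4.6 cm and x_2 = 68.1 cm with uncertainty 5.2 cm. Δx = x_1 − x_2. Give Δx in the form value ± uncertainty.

Sums and differences: (δΔx)² = Σ (cᵢ δxᵢ)².
  (δx_1)² = 21.2;  (δx_2)² = 27.0
δΔx = √(48.2) = 6.94 cm
Δx = 91.9 cm.

91.9 ± 6.94 cm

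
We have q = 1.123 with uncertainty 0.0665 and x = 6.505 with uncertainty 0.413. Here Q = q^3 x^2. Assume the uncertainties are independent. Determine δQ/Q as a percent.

Each factor contributes (exponent × relative error)² to (δQ/Q)²:
  (3·δq/q)² = (3×0.0592)² = 0.0316;  (2·δx/x)² = (2×0.0635)² = 0.0161
δQ/Q = √(0.0477) = 0.218

21.8%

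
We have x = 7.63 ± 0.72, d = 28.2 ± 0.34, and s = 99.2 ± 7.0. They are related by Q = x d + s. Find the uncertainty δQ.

Let p = x·d = 215. δp/p = √((1·δx/x)² + (1·δd/d)²) = √(0.00890 + 0.000145) = 0.0951, so δp = 20.5.
Q = p + s: δQ = √(δp² + δs²) = √(419 + 49.0) = 21.6

21.6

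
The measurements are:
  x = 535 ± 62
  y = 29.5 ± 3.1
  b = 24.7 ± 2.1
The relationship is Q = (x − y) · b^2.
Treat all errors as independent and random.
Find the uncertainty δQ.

Let u = x − y = 506. δu = √(δx² + δy²) = √(3840 + 9.61) = 62.1, so δu/u = 0.123.
Q is then a monomial in u, b:
δQ/Q = √((δu/u)² + (2·δb/b)²) = √(0.0151 + 0.0289) = 0.210
Q = 3.08e+05, so δQ = 0.210 × 3.08e+05 = 64700.

64700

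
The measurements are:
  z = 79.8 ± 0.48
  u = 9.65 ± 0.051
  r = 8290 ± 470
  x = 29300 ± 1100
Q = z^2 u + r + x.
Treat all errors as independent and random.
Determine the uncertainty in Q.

1440

Let p = z^2·u = 61500. δp/p = √((2·δz/z)² + (1·δu/u)²) = √(0.000145 + 2.79e-05) = 0.0131, so δp = 807.
Q = p + r + x: δQ = √(δp² + δr² + δx²) = √(6.52e+05 + 2.21e+05 + 1.21e+06) = 1440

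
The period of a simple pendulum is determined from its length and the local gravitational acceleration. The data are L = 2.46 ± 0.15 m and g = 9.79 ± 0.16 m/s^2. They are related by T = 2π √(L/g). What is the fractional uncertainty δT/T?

For a monomial T ∝ L^(1/2), g^(-1/2), fractional errors add in quadrature:
  (½·δL/L)² = (0.5×0.0610)² = 0.000930;  (−½·δg/g)² = (-0.5×0.0163)² = 6.68e-05
δT/T = √(0.000996) = 0.0316

0.0316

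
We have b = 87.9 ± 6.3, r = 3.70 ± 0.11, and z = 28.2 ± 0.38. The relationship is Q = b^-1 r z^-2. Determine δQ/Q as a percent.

Relative error in a monomial: (δQ/Q)² = Σ (nᵢ · δxᵢ/xᵢ)².
  (-1·δb/b)² = (-1×0.0717)² = 0.00514;  (1·δr/r)² = (1×0.0297)² = 0.000884;  (-2·δz/z)² = (-2×0.0135)² = 0.000726
δQ/Q = √(0.00675) = 0.0821

8.21%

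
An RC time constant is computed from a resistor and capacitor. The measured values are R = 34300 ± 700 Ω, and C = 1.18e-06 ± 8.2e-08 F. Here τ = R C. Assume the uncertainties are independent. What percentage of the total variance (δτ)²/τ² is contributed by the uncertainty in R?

7.94%

(δτ/τ)² = (1·δR/R)² + (1·δC/C)²
  R term: (1×0.0204)² = 0.000416
  C term: (1×0.0695)² = 0.00483
Total = 0.00525. Share from R = 0.000416/0.00525 = 0.0794.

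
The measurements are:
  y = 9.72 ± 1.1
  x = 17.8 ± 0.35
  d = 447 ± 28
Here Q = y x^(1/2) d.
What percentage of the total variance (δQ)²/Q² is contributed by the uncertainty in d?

23.3%

(δQ/Q)² = (1·δy/y)² + (½·δx/x)² + (1·δd/d)²
  y term: (1×0.113)² = 0.0128
  x term: (0.5×0.0197)² = 9.67e-05
  d term: (1×0.0626)² = 0.00392
Total = 0.0168. Share from d = 0.00392/0.0168 = 0.233.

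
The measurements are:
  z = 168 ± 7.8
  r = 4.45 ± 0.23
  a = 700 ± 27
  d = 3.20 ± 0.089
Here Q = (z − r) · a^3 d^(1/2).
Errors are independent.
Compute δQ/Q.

0.126

Let u = z − r = 164. δu = √(δz² + δr²) = √(60.8 + 0.0529) = 7.80, so δu/u = 0.0477.
Q is then a monomial in u, a, d:
δQ/Q = √((δu/u)² + (3·δa/a)² + (½·δd/d)²) = √(0.00228 + 0.0134 + 0.000193) = 0.126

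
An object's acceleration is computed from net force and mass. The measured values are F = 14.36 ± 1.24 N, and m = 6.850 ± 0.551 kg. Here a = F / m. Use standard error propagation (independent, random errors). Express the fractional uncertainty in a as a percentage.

11.8%

Relative error in a monomial: (δa/a)² = Σ (nᵢ · δxᵢ/xᵢ)².
  (1·δF/F)² = (1×0.0864)² = 0.00746;  (-1·δm/m)² = (-1×0.0804)² = 0.00647
δa/a = √(0.0139) = 0.118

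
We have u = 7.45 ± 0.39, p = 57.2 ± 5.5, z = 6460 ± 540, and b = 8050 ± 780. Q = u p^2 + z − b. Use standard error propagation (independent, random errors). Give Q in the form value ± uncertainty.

22800 ± 4950

Let w = u·p^2 = 24400. δw/w = √((1·δu/u)² + (2·δp/p)²) = √(0.00274 + 0.0370) = 0.199, so δw = 4860.
Q = w + z − b: δQ = √(δw² + δz² + δb²) = √(2.36e+07 + 2.92e+05 + 6.08e+05) = 4950
Q = 22800.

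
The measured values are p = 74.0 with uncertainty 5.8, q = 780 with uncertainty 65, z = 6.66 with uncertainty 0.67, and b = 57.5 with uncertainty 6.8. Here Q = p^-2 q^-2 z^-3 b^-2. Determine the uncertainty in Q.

1.37e-16

Products/powers → add relative errors in quadrature, weighted by exponent:
  (-2·δp/p)² = (-2×0.0784)² = 0.0246;  (-2·δq/q)² = (-2×0.0833)² = 0.0278;  (-3·δz/z)² = (-3×0.101)² = 0.0911;  (-2·δb/b)² = (-2×0.118)² = 0.0559
δQ/Q = √(0.199) = 0.447
Q = 3.07e-16, so δQ = 0.447 × 3.07e-16 = 1.37e-16.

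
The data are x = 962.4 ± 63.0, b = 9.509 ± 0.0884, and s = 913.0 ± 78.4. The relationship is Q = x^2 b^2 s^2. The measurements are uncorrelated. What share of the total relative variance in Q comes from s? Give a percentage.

(δQ/Q)² = (2·δx/x)² + (2·δb/b)² + (2·δs/s)²
  x term: (2×0.0655)² = 0.0171
  b term: (2×0.00930)² = 0.000346
  s term: (2×0.0859)² = 0.0295
Total = 0.0470. Share from s = 0.0295/0.0470 = 0.628.

62.8%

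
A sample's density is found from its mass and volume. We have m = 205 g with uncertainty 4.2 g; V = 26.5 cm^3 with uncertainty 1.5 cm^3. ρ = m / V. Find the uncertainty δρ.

0.466 g/cm^3

Each factor contributes (exponent × relative error)² to (δρ/ρ)²:
  (1·δm/m)² = (1×0.0205)² = 0.000420;  (-1·δV/V)² = (-1×0.0566)² = 0.00320
δρ/ρ = √(0.00362) = 0.0602
ρ = 7.74 g/cm^3, so δρ = 0.0602 × 7.74 = 0.466 g/cm^3.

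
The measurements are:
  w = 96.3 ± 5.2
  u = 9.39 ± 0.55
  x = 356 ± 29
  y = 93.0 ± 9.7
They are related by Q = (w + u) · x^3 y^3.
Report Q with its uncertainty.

(3.84 ± 1.53) × 10^15

Let h = w + u = 106. δh = √(δw² + δu²) = √(27.0 + 0.303) = 5.23, so δh/h = 0.0495.
Q is then a monomial in h, x, y:
δQ/Q = √((δh/h)² + (3·δx/x)² + (3·δy/y)²) = √(0.00245 + 0.0597 + 0.0979) = 0.400
Q = 3.84e+15, so δQ = 0.400 × 3.84e+15 = 1.53e+15.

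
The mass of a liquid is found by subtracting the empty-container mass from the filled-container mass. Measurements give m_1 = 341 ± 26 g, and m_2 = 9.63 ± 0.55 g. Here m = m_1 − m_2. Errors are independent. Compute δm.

26.0 g

Sums and differences: (δm)² = Σ (cᵢ δxᵢ)².
  (δm_1)² = 676;  (δm_2)² = 0.303
δm = √(676) = 26.0 g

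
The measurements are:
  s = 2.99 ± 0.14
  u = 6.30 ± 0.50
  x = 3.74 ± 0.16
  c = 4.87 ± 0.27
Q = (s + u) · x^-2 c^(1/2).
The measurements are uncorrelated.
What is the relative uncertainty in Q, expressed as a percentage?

10.6%

Let w = s + u = 9.29. δw = √(δs² + δu²) = √(0.0196 + 0.250) = 0.519, so δw/w = 0.0559.
Q is then a monomial in w, x, c:
δQ/Q = √((δw/w)² + (-2·δx/x)² + (½·δc/c)²) = √(0.00312 + 0.00732 + 0.000768) = 0.106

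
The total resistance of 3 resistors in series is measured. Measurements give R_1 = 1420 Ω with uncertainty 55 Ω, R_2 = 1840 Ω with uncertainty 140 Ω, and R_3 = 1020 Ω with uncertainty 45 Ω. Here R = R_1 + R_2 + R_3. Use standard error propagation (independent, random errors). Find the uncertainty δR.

Absolute uncertainties add in quadrature for a linear combination:
  (δR_1)² = 3020;  (δR_2)² = 19600;  (δR_3)² = 2020
δR = √(24600) = 157 Ω

157 Ω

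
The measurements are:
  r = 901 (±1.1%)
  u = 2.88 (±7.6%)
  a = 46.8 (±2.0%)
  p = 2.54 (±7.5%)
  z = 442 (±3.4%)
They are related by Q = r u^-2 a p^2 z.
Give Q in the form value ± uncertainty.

(1.45 ± 0.315) × 10^7

Products/powers → add relative errors in quadrature, weighted by exponent:
  (1·δr/r)² = (1×0.0110)² = 0.000121;  (-2·δu/u)² = (-2×0.0760)² = 0.0231;  (1·δa/a)² = (1×0.0200)² = 0.000400;  (2·δp/p)² = (2×0.0750)² = 0.0225;  (1·δz/z)² = (1×0.0340)² = 0.00116
δQ/Q = √(0.0473) = 0.217
Q = 1.45e+07, so δQ = 0.217 × 1.45e+07 = 3.15e+06.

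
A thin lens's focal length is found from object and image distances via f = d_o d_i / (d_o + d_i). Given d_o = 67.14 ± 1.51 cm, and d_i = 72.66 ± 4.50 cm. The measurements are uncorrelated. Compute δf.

∂f/∂d_o = (d_i/(d_o+d_i))² = 0.270;  ∂f/∂d_i = (d_o/(d_o+d_i))² = 0.231
δf = √((∂f/∂d_o · δd_o)² + (∂f/∂d_i · δd_i)²) = √(0.166 + 1.08) = 1.12 cm

1.12 cm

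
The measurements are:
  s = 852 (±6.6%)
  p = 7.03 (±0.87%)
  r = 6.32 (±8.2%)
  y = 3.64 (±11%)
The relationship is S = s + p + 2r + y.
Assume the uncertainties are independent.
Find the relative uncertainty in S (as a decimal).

0.0643

Each term contributes (cᵢ δxᵢ)² to (δS)²:
  (δs)² = 3160;  (δp)² = 0.00374;  (2·δr)² = 1.07;  (δy)² = 0.160
δS = √(3160) = 56.2
S = 875, so δS/S = 56.2/875 = 0.0643.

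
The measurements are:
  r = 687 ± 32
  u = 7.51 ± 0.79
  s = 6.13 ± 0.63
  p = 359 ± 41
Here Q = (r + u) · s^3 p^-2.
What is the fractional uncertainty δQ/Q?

0.386

Let w = r + u = 695. δw = √(δr² + δu²) = √(1020 + 0.624) = 32.0, so δw/w = 0.0461.
Q is then a monomial in w, s, p:
δQ/Q = √((δw/w)² + (3·δs/s)² + (-2·δp/p)²) = √(0.00212 + 0.0951 + 0.0522) = 0.386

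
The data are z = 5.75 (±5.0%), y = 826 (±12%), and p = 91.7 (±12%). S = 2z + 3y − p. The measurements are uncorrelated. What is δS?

298

Each term contributes (cᵢ δxᵢ)² to (δS)²:
  (2·δz)² = 0.331;  (3·δy)² = 88400;  (δp)² = 121
δS = √(88500) = 298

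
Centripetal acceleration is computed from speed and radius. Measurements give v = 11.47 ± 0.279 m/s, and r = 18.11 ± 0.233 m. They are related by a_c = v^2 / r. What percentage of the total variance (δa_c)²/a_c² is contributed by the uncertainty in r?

6.54%

(δa_c/a_c)² = (2·δv/v)² + (-1·δr/r)²
  v term: (2×0.0243)² = 0.00237
  r term: (-1×0.0129)² = 0.000166
Total = 0.00253. Share from r = 0.000166/0.00253 = 0.0654.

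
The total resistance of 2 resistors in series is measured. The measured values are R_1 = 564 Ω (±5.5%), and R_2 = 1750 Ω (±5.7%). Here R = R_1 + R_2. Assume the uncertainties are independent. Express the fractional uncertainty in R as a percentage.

4.51%

Absolute uncertainties add in quadrature for a linear combination:
  (δR_1)² = 962;  (δR_2)² = 9950
δR = √(10900) = 104 Ω
R = 2310 Ω, so δR/R = 104/2310 = 0.0451.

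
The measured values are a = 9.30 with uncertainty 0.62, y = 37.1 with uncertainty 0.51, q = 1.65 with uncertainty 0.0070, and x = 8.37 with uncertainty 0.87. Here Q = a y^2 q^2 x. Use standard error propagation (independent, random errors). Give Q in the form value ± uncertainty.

Each factor contributes (exponent × relative error)² to (δQ/Q)²:
  (1·δa/a)² = (1×0.0667)² = 0.00444;  (2·δy/y)² = (2×0.0137)² = 0.000756;  (2·δq/q)² = (2×0.00424)² = 7.2e-05;  (1·δx/x)² = (1×0.104)² = 0.0108
δQ/Q = √(0.0161) = 0.127
Q = 2.92e+05, so δQ = 0.127 × 2.92e+05 = 37000.

(2.92 ± 0.370) × 10^5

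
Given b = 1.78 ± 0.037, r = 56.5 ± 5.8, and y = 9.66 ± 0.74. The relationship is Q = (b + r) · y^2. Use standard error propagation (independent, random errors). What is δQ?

Let u = b + r = 58.3. δu = √(δb² + δr²) = √(0.00137 + 33.6) = 5.80, so δu/u = 0.0995.
Q is then a monomial in u, y:
δQ/Q = √((δu/u)² + (2·δy/y)²) = √(0.00990 + 0.0235) = 0.183
Q = 5440, so δQ = 0.183 × 5440 = 994.

994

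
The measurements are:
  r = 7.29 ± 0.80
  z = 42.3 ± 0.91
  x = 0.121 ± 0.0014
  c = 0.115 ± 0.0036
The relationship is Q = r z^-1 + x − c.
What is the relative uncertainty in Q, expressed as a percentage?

Let p = r·z^-1 = 0.172. δp/p = √((1·δr/r)² + (-1·δz/z)²) = √(0.0120 + 0.000463) = 0.112, so δp = 0.0193.
Q = p + x − c: δQ = √(δp² + δx² + δc²) = √(0.000371 + 1.96e-06 + 1.3e-05) = 0.0197
Q = 0.178, so δQ/Q = 0.0197/0.178 = 0.110.

11.0%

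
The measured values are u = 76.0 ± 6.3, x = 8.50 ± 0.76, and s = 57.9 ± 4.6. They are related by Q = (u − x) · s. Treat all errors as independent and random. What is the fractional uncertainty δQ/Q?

0.123

Let w = u − x = 67.5. δw = √(δu² + δx²) = √(39.7 + 0.578) = 6.35, so δw/w = 0.0940.
Q is then a monomial in w, s:
δQ/Q = √((δw/w)² + (1·δs/s)²) = √(0.00884 + 0.00631) = 0.123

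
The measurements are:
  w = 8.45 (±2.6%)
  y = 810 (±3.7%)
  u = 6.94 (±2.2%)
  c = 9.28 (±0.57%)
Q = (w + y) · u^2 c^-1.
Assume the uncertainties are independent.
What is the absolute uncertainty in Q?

Let h = w + y = 818. δh = √(δw² + δy²) = √(0.0483 + 898) = 30.0, so δh/h = 0.0366.
Q is then a monomial in h, u, c:
δQ/Q = √((δh/h)² + (2·δu/u)² + (-1·δc/c)²) = √(0.00134 + 0.00194 + 3.25e-05) = 0.0575
Q = 4250, so δQ = 0.0575 × 4250 = 244.

244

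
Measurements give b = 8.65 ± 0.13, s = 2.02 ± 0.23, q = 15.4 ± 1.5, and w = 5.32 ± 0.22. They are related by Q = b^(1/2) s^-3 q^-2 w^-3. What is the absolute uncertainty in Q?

4.12e-06

Products/powers → add relative errors in quadrature, weighted by exponent:
  (½·δb/b)² = (0.5×0.0150)² = 5.65e-05;  (-3·δs/s)² = (-3×0.114)² = 0.117;  (-2·δq/q)² = (-2×0.0974)² = 0.0379;  (-3·δw/w)² = (-3×0.0414)² = 0.0154
δQ/Q = √(0.170) = 0.412
Q = 9.99e-06, so δQ = 0.412 × 9.99e-06 = 4.12e-06.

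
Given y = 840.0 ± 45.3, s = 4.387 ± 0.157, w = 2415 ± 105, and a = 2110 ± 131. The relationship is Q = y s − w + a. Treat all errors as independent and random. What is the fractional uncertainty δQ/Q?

Let p = y·s = 3685. δp/p = √((1·δy/y)² + (1·δs/s)²) = √(0.00291 + 0.00128) = 0.0647, so δp = 239.
Q = p − w + a: δQ = √(δp² + δw² + δa²) = √(56900 + 11000 + 17200) = 292
Q = 3380, so δQ/Q = 292/3380 = 0.0863.

0.0863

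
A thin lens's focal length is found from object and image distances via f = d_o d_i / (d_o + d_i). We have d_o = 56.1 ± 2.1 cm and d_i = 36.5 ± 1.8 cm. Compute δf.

0.737 cm

∂f/∂d_o = (d_i/(d_o+d_i))² = 0.155;  ∂f/∂d_i = (d_o/(d_o+d_i))² = 0.367
δf = √((∂f/∂d_o · δd_o)² + (∂f/∂d_i · δd_i)²) = √(0.106 + 0.436) = 0.737 cm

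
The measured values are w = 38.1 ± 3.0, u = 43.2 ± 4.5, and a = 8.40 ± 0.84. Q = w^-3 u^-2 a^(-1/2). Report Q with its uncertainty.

Since Q is a product/quotient, work with relative uncertainties:
  (-3·δw/w)² = (-3×0.0787)² = 0.0558;  (-2·δu/u)² = (-2×0.104)² = 0.0434;  (−½·δa/a)² = (-0.5×0.100)² = 0.00250
δQ/Q = √(0.102) = 0.319
Q = 3.34e-09, so δQ = 0.319 × 3.34e-09 = 1.07e-09.

(3.34 ± 1.07) × 10^-9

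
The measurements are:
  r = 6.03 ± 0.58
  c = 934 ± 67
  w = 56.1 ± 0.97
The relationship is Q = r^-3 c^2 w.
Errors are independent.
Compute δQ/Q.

0.323

Each factor contributes (exponent × relative error)² to (δQ/Q)²:
  (-3·δr/r)² = (-3×0.0962)² = 0.0833;  (2·δc/c)² = (2×0.0717)² = 0.0206;  (1·δw/w)² = (1×0.0173)² = 0.000299
δQ/Q = √(0.104) = 0.323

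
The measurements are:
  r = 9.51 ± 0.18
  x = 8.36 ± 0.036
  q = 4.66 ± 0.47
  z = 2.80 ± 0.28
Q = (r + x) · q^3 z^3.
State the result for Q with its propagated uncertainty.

39700 ± 16900

Let u = r + x = 17.9. δu = √(δr² + δx²) = √(0.0324 + 0.00130) = 0.184, so δu/u = 0.0103.
Q is then a monomial in u, q, z:
δQ/Q = √((δu/u)² + (3·δq/q)² + (3·δz/z)²) = √(0.000106 + 0.0916 + 0.0900) = 0.426
Q = 39700, so δQ = 0.426 × 39700 = 16900.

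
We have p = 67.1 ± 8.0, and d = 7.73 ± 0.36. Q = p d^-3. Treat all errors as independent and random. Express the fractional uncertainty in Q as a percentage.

18.4%

Q is a product of powers, so relative uncertainties combine in quadrature:
  (1·δp/p)² = (1×0.119)² = 0.0142;  (-3·δd/d)² = (-3×0.0466)² = 0.0195
δQ/Q = √(0.0337) = 0.184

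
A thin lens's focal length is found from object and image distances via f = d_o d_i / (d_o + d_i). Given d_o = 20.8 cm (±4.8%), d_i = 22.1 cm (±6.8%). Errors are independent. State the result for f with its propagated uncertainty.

∂f/∂d_o = (d_i/(d_o+d_i))² = 0.265;  ∂f/∂d_i = (d_o/(d_o+d_i))² = 0.235
δf = √((∂f/∂d_o · δd_o)² + (∂f/∂d_i · δd_i)²) = √(0.0702 + 0.125) = 0.442 cm
f = 10.7 cm.

10.7 ± 0.442 cm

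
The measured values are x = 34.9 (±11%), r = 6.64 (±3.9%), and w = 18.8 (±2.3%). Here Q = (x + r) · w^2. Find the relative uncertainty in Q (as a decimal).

0.103

Let u = x + r = 41.5. δu = √(δx² + δr²) = √(14.7 + 0.0671) = 3.85, so δu/u = 0.0926.
Q is then a monomial in u, w:
δQ/Q = √((δu/u)² + (2·δw/w)²) = √(0.00858 + 0.00212) = 0.103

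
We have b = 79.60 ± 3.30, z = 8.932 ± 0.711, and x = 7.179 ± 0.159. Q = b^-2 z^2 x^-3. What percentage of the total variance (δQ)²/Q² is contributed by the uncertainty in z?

69.2%

(δQ/Q)² = (-2·δb/b)² + (2·δz/z)² + (-3·δx/x)²
  b term: (-2×0.0415)² = 0.00687
  z term: (2×0.0796)² = 0.0253
  x term: (-3×0.0221)² = 0.00441
Total = 0.0366. Share from z = 0.0253/0.0366 = 0.692.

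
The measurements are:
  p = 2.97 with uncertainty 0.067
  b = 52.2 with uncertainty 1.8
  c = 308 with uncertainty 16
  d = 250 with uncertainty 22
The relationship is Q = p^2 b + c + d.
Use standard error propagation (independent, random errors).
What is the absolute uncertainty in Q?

37.7

Let w = p^2·b = 460. δw/w = √((2·δp/p)² + (1·δb/b)²) = √(0.00204 + 0.00119) = 0.0568, so δw = 26.1.
Q = w + c + d: δQ = √(δw² + δc² + δd²) = √(684 + 256 + 484) = 37.7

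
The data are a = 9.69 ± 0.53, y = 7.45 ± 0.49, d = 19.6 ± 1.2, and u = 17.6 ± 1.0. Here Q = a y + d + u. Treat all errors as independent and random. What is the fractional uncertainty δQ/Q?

Let p = a·y = 72.2. δp/p = √((1·δa/a)² + (1·δy/y)²) = √(0.00299 + 0.00433) = 0.0855, so δp = 6.18.
Q = p + d + u: δQ = √(δp² + δd² + δu²) = √(38.1 + 1.44 + 1.00) = 6.37
Q = 109, so δQ/Q = 6.37/109 = 0.0582.

0.0582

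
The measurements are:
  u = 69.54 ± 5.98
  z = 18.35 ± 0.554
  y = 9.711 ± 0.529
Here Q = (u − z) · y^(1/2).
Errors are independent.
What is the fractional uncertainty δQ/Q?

0.120

Let w = u − z = 51.19. δw = √(δu² + δz²) = √(35.8 + 0.307) = 6.01, so δw/w = 0.117.
Q is then a monomial in w, y:
δQ/Q = √((δw/w)² + (½·δy/y)²) = √(0.0138 + 0.000742) = 0.120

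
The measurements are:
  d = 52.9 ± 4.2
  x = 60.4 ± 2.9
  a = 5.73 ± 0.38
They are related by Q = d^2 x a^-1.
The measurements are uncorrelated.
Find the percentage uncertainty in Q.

Relative error in a monomial: (δQ/Q)² = Σ (nᵢ · δxᵢ/xᵢ)².
  (2·δd/d)² = (2×0.0794)² = 0.0252;  (1·δx/x)² = (1×0.0480)² = 0.00231;  (-1·δa/a)² = (-1×0.0663)² = 0.00440
δQ/Q = √(0.0319) = 0.179

17.9%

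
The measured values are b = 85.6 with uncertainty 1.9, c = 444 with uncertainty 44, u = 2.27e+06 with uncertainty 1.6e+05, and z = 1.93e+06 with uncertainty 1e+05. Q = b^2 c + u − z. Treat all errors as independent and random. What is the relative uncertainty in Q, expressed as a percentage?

11.1%

Let p = b^2·c = 3.25e+06. δp/p = √((2·δb/b)² + (1·δc/c)²) = √(0.00197 + 0.00982) = 0.109, so δp = 3.53e+05.
Q = p + u − z: δQ = √(δp² + δu² + δz²) = √(1.25e+11 + 2.56e+10 + 1e+10) = 4.01e+05
Q = 3.59e+06, so δQ/Q = 4.01e+05/3.59e+06 = 0.111.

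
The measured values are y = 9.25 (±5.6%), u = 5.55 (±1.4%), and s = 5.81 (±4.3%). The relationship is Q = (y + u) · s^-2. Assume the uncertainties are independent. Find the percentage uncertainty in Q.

9.30%

Let w = y + u = 14.8. δw = √(δy² + δu²) = √(0.268 + 0.00604) = 0.524, so δw/w = 0.0354.
Q is then a monomial in w, s:
δQ/Q = √((δw/w)² + (-2·δs/s)²) = √(0.00125 + 0.00740) = 0.0930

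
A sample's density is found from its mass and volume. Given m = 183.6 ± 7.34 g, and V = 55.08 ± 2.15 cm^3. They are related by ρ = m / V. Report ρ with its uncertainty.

3.333 ± 0.186 g/cm^3

ρ is a product of powers, so relative uncertainties combine in quadrature:
  (1·δm/m)² = (1×0.0400)² = 0.00160;  (-1·δV/V)² = (-1×0.0390)² = 0.00152
δρ/ρ = √(0.00312) = 0.0559
ρ = 3.333 g/cm^3, so δρ = 0.0559 × 3.333 = 0.186 g/cm^3.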